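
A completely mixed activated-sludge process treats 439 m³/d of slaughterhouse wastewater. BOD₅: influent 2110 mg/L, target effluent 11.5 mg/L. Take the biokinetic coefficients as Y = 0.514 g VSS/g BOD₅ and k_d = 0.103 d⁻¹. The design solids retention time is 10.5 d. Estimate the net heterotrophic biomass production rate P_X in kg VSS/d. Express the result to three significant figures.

P_X ≈ 227 kg VSS/d

Correct the yield for decay: Y_obs = Y/(1 + k_d θ_c) = 0.514 / (1 + 0.103 × 10.5) = 0.514 / 2.082 = 0.2469.
Mass of BOD₅ removed per day: Q(S₀ − S) = 439 × 2098 g/m³ = 921.2 kg/d.
Net biomass production P_X = Y_obs × Q·(S₀ − S) = 0.2469 × 921.2 = 227.5 kg VSS/d.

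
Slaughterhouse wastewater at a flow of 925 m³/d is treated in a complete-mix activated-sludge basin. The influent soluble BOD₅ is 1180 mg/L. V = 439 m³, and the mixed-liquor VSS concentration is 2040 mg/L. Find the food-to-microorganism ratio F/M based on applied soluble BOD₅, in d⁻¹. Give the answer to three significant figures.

F/M ≈ 1.22 d⁻¹

Food-to-microorganism ratio F/M = Q S₀ / (V X) = 925 × 1180 / (439.0 × 2040) = 1.219 d⁻¹.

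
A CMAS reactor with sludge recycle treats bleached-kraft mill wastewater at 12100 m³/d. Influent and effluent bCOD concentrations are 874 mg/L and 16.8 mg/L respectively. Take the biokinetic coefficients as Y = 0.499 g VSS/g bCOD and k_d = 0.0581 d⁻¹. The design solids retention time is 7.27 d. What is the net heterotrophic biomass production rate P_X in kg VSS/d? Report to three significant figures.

The observed yield is Y_obs = Y/(1 + k_d·θ_c) = 0.499 / (1 + 0.0581 × 7.27) = 0.499 / 1.422 = 0.3508 g VSS per g bCOD removed.
Substrate removed = Q·(S₀ − S) = 12100 m³/d × (874 − 16.8) g/m³ = 1.04×10^7 g/d = 10372 kg/d.
Biomass produced: P_X = Y_obs·Q·ΔS = 0.3508 × 10372 ≈ 3639 kg VSS/d.

P_X ≈ 3640 kg VSS/d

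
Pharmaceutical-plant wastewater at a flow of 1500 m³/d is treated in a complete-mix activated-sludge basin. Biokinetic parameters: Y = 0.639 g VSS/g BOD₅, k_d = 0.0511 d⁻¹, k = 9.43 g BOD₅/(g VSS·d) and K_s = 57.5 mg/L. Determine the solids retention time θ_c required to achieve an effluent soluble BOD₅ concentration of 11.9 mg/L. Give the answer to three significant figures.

θ_c ≈ 1.02 d

At the target effluent, Y k S/(K_s+S) = 0.639×9.43×11.9/69.40 = 1.033 d⁻¹.
Then 1/θ_c = μ − k_d = 1.033 − 0.0511 = 0.9821 d⁻¹, giving θ_c = 1.018 d.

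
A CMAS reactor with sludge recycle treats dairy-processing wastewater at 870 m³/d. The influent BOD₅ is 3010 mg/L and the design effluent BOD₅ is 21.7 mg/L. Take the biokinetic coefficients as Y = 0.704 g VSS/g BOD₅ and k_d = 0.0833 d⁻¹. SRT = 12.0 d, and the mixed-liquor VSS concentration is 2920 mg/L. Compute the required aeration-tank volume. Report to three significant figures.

Rearranging the biomass balance for a CMAS with decay, V = Y·Q·ΔS·θ_c / [X·(1+k_d θ_c)] = 0.704 × 870 × (3010 − 21.7) × 12.0 / [2920 × (1 + 0.0833 × 12.0)] = 2.2×10^7 / 5839 = 3762 m³.

V ≈ 3760 m³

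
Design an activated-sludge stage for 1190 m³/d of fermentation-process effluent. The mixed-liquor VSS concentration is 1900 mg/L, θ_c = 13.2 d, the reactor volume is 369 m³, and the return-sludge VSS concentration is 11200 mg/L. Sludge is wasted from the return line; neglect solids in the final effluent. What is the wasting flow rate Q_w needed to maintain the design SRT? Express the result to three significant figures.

Wasting from the return line (neglecting effluent solids): Q_w = V·X / (θ_c·X_r) = 369.0 × 1900 / (13.2 × 11200) = 4.742 m³/d.

Q_w ≈ 4.74 m³/d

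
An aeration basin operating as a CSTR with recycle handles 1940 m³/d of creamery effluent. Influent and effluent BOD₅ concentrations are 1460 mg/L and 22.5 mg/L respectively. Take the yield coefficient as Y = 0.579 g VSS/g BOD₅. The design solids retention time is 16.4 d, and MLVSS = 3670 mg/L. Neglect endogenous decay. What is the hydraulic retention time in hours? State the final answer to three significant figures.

τ ≈ 89.3 h

With k_d = 0 the design equation reduces to V = Y Q (S₀−S) θ_c / X = 0.579 × 1940 × (1460 − 22.5) × 16.4 / 3670 = 7215 m³.
τ = V/Q = 7215/1940 = 3.719 d, or 89.26 h.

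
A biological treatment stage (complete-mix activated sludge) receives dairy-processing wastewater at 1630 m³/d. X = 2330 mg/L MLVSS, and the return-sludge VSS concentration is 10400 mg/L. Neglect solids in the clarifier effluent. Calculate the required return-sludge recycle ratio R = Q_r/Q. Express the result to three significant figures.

Solids balance on the clarifier gives (1+R)X = R·X_r, so R = X/(X_r − X) = 2330 / (10400 − 2330) = 0.2887.

R ≈ 0.289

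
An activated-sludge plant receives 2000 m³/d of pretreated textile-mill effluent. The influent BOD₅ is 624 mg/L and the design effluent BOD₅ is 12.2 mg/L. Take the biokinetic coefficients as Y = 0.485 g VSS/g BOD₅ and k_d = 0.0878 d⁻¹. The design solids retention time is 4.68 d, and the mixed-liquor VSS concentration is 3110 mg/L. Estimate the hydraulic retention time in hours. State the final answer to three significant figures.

τ ≈ 7.60 h

Steady-state biomass mass balance: V·X·(1 + k_d·θ_c) = Y·Q·(S₀ − S)·θ_c, so V = 0.485 × 2000 × (624 − 12.2) × 4.68 / [3110 × (1 + 0.0878 × 4.68)] = 2.78×10^6 / 4388 = 632.9 m³.
Hydraulic retention time τ = V/Q = 632.9 / 2000 = 0.3165 d = 7.595 h.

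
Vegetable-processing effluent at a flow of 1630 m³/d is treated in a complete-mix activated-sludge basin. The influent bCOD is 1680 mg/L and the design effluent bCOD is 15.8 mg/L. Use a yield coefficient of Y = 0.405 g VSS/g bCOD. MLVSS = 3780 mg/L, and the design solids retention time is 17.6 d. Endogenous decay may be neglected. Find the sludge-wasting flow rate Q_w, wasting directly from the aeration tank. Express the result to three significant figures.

Q_w ≈ 291 m³/d

Biomass mass balance (decay neglected): V·X = Y·Q·(S₀ − S)·θ_c, so V = 0.405 × 1630 × (1680 − 15.8) × 17.6 / 3780 = 5115 m³.
Wasting from the aeration tank: Q_w = V / θ_c = 5115 / 17.6 = 290.6 m³/d.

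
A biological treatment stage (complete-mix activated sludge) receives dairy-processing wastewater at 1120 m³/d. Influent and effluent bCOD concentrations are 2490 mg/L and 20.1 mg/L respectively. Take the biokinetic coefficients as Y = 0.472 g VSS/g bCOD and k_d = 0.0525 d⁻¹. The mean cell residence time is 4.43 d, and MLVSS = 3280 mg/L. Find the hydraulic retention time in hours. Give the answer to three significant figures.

τ ≈ 30.7 h

From the SRT design equation V = Y Q (S₀−S) θ_c / [X (1 + k_d θ_c)] = 0.472 × 1120 × (2490 − 20.1) × 4.43 / [3280 × (1 + 0.0525 × 4.43)] = 5.78×10^6 / 4043 = 1431 m³.
τ = V/Q = 1431/1120 = 1.277 d, or 30.66 h.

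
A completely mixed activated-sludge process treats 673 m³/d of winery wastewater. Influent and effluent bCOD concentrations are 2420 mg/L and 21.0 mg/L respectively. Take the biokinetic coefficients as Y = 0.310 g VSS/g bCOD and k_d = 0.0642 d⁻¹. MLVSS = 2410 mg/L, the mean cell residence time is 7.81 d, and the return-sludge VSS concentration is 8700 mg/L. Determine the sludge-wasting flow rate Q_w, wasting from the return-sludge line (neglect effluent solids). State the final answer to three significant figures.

Q_w ≈ 38.3 m³/d

Steady-state biomass mass balance: V·X·(1 + k_d·θ_c) = Y·Q·(S₀ − S)·θ_c, so V = 0.310 × 673 × (2420 − 21.0) × 7.81 / [2410 × (1 + 0.0642 × 7.81)] = 3.91×10^6 / 3618 = 1080 m³.
Wasting from the return line (neglecting effluent solids): Q_w = V·X / (θ_c·X_r) = 1080 × 2410 / (7.81 × 8700) = 38.32 m³/d.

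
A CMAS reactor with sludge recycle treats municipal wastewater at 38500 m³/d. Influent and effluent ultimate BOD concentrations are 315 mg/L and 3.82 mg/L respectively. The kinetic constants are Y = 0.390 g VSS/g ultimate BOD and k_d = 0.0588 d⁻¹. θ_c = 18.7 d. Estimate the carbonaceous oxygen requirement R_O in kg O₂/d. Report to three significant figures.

Observed yield with endogenous decay: Y_obs = Y / (1 + k_d·θ_c) = 0.390 / (1 + 0.0588 × 18.7) = 0.390 / 2.100 = 0.1858 g VSS/g ultimate BOD.
Mass of ultimate BOD removed per day: Q(S₀ − S) = 38500 × 311.2 g/m³ = 11980 kg/d.
Biomass synthesised: P_X = Y_obs × 11980 = 2225 kg VSS/d.
Carbonaceous O₂ demand = substrate oxidised − cell-mass equivalent = 11980 − 1.42 × 2225 = 8820 kg O₂/d.

R_O ≈ 8820 kg O₂/d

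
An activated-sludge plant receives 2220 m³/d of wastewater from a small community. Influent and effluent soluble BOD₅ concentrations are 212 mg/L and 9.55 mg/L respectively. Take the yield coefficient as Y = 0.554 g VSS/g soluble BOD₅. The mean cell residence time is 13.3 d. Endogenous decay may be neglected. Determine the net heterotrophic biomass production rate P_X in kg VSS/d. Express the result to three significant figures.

Since k_d ≈ 0, Y_obs = Y = 0.554 g VSS/g soluble BOD₅.
Q·(S₀ − S) = 2220 × (212 − 9.55) × 10⁻³ = 449.4 kg/d removed.
Biomass produced: P_X = Y_obs·Q·ΔS = 0.5540 × 449.4 ≈ 249.0 kg VSS/d.

P_X ≈ 249 kg VSS/d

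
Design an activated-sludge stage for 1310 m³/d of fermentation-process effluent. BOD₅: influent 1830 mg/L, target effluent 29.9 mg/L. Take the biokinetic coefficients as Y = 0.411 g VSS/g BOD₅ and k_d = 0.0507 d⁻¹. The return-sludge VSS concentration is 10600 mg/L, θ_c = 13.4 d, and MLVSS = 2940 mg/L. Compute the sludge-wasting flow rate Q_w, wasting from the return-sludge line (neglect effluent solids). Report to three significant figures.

Rearranging the biomass balance for a CMAS with decay, V = Y·Q·ΔS·θ_c / [X·(1+k_d θ_c)] = 0.411 × 1310 × (1830 − 29.9) × 13.4 / [2940 × (1 + 0.0507 × 13.4)] = 1.3×10^7 / 4937 = 2630 m³.
θ_c = V·X/(Q_w·X_r) when wasting from the recycle, so Q_w = V·X/(θ_c·X_r) = 2630 × 2940 / (13.4 × 10600) = 54.44 m³/d.

Q_w ≈ 54.4 m³/d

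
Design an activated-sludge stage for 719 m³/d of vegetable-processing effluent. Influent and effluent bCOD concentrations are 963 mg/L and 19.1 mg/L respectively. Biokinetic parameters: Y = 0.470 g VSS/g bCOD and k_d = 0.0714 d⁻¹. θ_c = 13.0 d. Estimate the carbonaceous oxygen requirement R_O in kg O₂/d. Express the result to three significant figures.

R_O ≈ 444 kg O₂/d

Correct the yield for decay: Y_obs = Y/(1 + k_d θ_c) = 0.470 / (1 + 0.0714 × 13.0) = 0.470 / 1.928 = 0.2438.
Substrate removed = Q·(S₀ − S) = 719 m³/d × (963 − 19.1) g/m³ = 6.79×10^5 g/d = 678.7 kg/d.
Biomass synthesised: P_X = Y_obs × 678.7 = 165.4 kg VSS/d.
R_O = Q·ΔS − 1.42 P_X = 678.7 − 234.9 = 443.8 kg O₂/d.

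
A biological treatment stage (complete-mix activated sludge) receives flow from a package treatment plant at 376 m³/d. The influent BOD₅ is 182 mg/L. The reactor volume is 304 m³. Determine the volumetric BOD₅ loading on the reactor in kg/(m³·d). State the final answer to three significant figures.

Volumetric loading L_v = Q·S₀ / V = 376 × 182 g/m³ / 304.0 m³ = 225.1 g/(m³·d) = 0.2251 kg BOD₅/(m³·d).

L_v ≈ 0.225 kg BOD₅/(m³·d)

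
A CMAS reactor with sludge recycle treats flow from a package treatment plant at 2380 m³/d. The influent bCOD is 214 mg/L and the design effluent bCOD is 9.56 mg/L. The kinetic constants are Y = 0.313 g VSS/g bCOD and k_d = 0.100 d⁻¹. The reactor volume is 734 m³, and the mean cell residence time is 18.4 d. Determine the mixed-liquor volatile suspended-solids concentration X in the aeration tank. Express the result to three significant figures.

X ≈ 1340 mg/L

X = Y·Q·ΔS·θ_c / [V·(1 + k_d θ_c)] = 0.313 × 2380 × (214 − 9.56) × 18.4 / [734 × (1 + 0.100 × 18.4)] = 1344 mg/L.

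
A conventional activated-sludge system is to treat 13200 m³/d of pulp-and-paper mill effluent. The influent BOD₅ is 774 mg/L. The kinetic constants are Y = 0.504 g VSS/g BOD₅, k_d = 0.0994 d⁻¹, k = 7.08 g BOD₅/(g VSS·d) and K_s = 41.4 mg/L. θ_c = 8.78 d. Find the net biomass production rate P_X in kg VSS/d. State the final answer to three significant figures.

P_X ≈ 2740 kg VSS/d

For a completely mixed reactor with recycle the Lawrence–McCarty relation gives S = K_s·(1 + k_d·θ_c) / [θ_c·(Y·k − k_d) − 1] = 41.4 × (1 + 0.0994 × 8.78) / [8.78 × (0.504 × 7.08 − 0.0994) − 1] = 77.53 / 29.46 = 2.632 mg/L.
Y_obs = Y / (1 + k_d θ_c) = 0.504 / (1 + 0.0994 × 8.78) = 0.504 / 1.873 = 0.2691.
Q·(S₀ − S) = 13200 × (774 − 2.63) × 10⁻³ = 10182 kg/d removed.
Biomass produced: P_X = Y_obs·Q·ΔS = 0.2691 × 10182 ≈ 2740 kg VSS/d.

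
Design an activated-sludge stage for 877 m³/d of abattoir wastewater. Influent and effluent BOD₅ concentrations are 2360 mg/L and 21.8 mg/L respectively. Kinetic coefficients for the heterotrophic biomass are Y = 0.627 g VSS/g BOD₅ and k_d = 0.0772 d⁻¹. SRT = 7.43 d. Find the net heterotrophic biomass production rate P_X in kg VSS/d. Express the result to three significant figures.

P_X ≈ 817 kg VSS/d

Observed yield with endogenous decay: Y_obs = Y / (1 + k_d·θ_c) = 0.627 / (1 + 0.0772 × 7.43) = 0.627 / 1.574 = 0.3985 g VSS/g BOD₅.
ΔS = 2360 − 21.8 = 2338 mg/L, so the substrate removal rate is 877 × 2338/1000 = 2051 kg BOD₅/d.
So the net sludge growth is P_X = 0.3985 × 2051 = 817.1 kg VSS/d.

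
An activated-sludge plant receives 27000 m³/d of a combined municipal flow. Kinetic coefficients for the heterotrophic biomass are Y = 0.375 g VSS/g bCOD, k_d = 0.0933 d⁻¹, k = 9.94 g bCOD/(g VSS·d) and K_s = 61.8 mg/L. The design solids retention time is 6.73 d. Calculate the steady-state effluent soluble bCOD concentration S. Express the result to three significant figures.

S ≈ 4.29 mg/L

From the Monod/SRT balance for a CMAS, S = K_s·(1+k_d θ_c)/[θ_c·(Y k − k_d) − 1] = 61.8 × (1 + 0.0933 × 6.73) / [6.73 × (0.375 × 9.94 − 0.0933) − 1] = 100.6 / 23.46 = 4.289 mg/L.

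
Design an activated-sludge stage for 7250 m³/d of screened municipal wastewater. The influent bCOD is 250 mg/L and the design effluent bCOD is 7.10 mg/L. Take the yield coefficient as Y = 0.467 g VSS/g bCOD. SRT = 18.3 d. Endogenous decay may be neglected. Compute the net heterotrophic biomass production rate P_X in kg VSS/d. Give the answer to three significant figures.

P_X ≈ 822 kg VSS/d

No decay correction is needed, so Y_obs = Y = 0.467.
Mass of bCOD removed per day: Q(S₀ − S) = 7250 × 242.9 g/m³ = 1761 kg/d.
Net biomass production P_X = Y_obs × Q·(S₀ − S) = 0.4670 × 1761 = 822.4 kg VSS/d.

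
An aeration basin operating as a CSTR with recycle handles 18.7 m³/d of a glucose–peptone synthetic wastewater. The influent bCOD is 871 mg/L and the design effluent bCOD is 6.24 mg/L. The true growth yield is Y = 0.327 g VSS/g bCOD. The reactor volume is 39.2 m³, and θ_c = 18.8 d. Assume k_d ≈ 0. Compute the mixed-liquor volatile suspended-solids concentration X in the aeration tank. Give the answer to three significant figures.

X ≈ 2540 mg/L

X = Y·Q·ΔS·θ_c / V = 0.327 × 18.7 × (871 − 6.24) × 18.8 / 39.2 = 2536 mg/L.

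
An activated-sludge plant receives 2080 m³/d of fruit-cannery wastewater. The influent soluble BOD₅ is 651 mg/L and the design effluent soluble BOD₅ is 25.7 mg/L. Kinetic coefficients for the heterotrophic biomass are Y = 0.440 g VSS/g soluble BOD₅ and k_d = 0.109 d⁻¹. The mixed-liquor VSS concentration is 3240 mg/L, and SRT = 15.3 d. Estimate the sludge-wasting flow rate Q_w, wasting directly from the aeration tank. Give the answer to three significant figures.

Steady-state biomass mass balance: V·X·(1 + k_d·θ_c) = Y·Q·(S₀ − S)·θ_c, so V = 0.440 × 2080 × (651 − 25.7) × 15.3 / [3240 × (1 + 0.109 × 15.3)] = 8.76×10^6 / 8643 = 1013 m³.
Wasting from the aeration tank: Q_w = V / θ_c = 1013 / 15.3 = 66.21 m³/d.

Q_w ≈ 66.2 m³/d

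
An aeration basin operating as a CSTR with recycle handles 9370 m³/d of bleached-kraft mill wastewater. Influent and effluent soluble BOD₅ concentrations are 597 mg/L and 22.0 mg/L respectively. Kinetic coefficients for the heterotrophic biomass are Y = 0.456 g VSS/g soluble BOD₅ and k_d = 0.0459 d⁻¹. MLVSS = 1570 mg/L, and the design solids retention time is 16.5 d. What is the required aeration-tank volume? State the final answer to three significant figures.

From the SRT design equation V = Y Q (S₀−S) θ_c / [X (1 + k_d θ_c)] = 0.456 × 9370 × (597 − 22.0) × 16.5 / [1570 × (1 + 0.0459 × 16.5)] = 4.05×10^7 / 2759 = 14693 m³.

V ≈ 14700 m³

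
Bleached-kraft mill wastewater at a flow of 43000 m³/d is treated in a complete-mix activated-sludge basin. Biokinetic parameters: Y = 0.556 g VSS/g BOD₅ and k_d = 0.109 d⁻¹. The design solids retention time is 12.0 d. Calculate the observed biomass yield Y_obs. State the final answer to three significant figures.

Y_obs ≈ 0.241 g VSS/g BOD₅

Correct the yield for decay: Y_obs = Y/(1 + k_d θ_c) = 0.556 / (1 + 0.109 × 12.0) = 0.556 / 2.308 = 0.2409.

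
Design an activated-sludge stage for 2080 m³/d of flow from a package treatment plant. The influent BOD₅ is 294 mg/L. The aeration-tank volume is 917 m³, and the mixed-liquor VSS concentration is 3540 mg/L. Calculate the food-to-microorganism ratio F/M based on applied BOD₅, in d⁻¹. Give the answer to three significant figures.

F/M ≈ 0.188 d⁻¹

F/M = applied load / biomass = Q·S₀/(V·X) = 2080 × 294 / (917.0 × 3540) = 0.1884 d⁻¹.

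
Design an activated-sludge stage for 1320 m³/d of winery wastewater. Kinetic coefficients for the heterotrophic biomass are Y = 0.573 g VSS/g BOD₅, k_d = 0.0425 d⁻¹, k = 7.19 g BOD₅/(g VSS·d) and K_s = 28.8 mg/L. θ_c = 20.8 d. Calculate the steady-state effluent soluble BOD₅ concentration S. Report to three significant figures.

Effluent substrate depends only on kinetics and SRT: S = K_s(1 + k_d θ_c) / [θ_c(Yk − k_d) − 1] = 28.8 × (1 + 0.0425 × 20.8) / [20.8 × (0.573 × 7.19 − 0.0425) − 1] = 54.26 / 83.81 = 0.6474 mg/L.

S ≈ 0.647 mg/L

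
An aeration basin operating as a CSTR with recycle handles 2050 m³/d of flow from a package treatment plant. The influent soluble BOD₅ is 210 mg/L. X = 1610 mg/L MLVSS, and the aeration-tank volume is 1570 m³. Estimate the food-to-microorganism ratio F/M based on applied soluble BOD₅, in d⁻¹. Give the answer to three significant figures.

F/M ≈ 0.170 d⁻¹

Food-to-microorganism ratio F/M = Q S₀ / (V X) = 2050 × 210 / (1570 × 1610) = 0.1703 d⁻¹.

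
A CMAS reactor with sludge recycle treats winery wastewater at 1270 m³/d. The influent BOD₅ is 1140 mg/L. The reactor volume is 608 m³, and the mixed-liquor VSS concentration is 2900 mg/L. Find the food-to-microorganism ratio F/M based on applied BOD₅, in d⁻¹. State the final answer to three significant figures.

F/M = applied load / biomass = Q·S₀/(V·X) = 1270 × 1140 / (608.0 × 2900) = 0.8211 d⁻¹.

F/M ≈ 0.821 d⁻¹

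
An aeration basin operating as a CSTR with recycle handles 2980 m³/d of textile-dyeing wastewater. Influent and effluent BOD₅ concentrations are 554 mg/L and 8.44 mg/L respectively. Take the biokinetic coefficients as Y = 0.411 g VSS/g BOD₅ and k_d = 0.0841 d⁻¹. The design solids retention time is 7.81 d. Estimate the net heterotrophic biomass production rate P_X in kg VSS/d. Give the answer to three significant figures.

Observed yield with endogenous decay: Y_obs = Y / (1 + k_d·θ_c) = 0.411 / (1 + 0.0841 × 7.81) = 0.411 / 1.657 = 0.2481 g VSS/g BOD₅.
Substrate removed = Q·(S₀ − S) = 2980 m³/d × (554 − 8.44) g/m³ = 1.63×10^6 g/d = 1626 kg/d.
Biomass produced: P_X = Y_obs·Q·ΔS = 0.2481 × 1626 ≈ 403.3 kg VSS/d.

P_X ≈ 403 kg VSS/d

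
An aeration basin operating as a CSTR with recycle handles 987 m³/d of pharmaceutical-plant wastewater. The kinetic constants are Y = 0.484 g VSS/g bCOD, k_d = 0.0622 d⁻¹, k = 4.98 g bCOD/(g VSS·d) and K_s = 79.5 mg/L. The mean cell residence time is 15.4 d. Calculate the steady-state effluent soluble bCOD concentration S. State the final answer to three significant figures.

Effluent substrate depends only on kinetics and SRT: S = K_s(1 + k_d θ_c) / [θ_c(Yk − k_d) − 1] = 79.5 × (1 + 0.0622 × 15.4) / [15.4 × (0.484 × 4.98 − 0.0622) − 1] = 155.7 / 35.16 = 4.427 mg/L.

S ≈ 4.43 mg/L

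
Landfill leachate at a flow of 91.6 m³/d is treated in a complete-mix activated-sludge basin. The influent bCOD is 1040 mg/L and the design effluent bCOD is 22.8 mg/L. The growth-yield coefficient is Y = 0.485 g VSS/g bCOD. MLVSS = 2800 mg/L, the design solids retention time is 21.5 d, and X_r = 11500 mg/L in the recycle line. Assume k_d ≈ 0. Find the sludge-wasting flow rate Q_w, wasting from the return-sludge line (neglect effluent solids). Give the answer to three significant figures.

With k_d = 0 the design equation reduces to V = Y Q (S₀−S) θ_c / X = 0.485 × 91.6 × (1040 − 22.8) × 21.5 / 2800 = 347.0 m³.
Q_w = (V·X)/(θ_c X_r) = 347.0 × 2800 / (21.5 × 11500) = 3.930 m³/d.

Q_w ≈ 3.93 m³/d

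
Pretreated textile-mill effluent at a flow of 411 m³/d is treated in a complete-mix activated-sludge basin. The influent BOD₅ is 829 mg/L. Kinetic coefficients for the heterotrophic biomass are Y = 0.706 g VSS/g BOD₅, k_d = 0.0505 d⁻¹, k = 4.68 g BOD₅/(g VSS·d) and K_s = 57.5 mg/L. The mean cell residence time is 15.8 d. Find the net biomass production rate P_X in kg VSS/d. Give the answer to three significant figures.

P_X ≈ 133 kg VSS/d

From the Monod/SRT balance for a CMAS, S = K_s·(1+k_d θ_c)/[θ_c·(Y k − k_d) − 1] = 57.5 × (1 + 0.0505 × 15.8) / [15.8 × (0.706 × 4.68 − 0.0505) − 1] = 103.4 / 50.41 = 2.051 mg/L.
Correct the yield for decay: Y_obs = Y/(1 + k_d θ_c) = 0.706 / (1 + 0.0505 × 15.8) = 0.706 / 1.798 = 0.3927.
Mass of BOD₅ removed per day: Q(S₀ − S) = 411 × 827.0 g/m³ = 339.9 kg/d.
Net biomass production P_X = Y_obs × Q·(S₀ − S) = 0.3927 × 339.9 = 133.5 kg VSS/d.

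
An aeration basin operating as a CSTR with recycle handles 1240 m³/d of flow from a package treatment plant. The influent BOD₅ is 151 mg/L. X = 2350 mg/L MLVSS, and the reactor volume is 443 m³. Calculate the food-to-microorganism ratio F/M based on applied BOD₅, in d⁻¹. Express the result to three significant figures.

F/M ≈ 0.180 d⁻¹

F/M = Q·S₀ / (V·X) = 1240 × 151 / (443.0 × 2350) = 0.1799 g BOD₅·(g VSS·d)⁻¹.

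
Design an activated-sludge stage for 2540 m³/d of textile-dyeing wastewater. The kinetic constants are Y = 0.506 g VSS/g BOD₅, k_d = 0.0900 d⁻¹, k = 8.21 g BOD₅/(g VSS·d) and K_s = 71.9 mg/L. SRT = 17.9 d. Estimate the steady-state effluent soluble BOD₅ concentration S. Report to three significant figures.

Effluent substrate depends only on kinetics and SRT: S = K_s(1 + k_d θ_c) / [θ_c(Yk − k_d) − 1] = 71.9 × (1 + 0.0900 × 17.9) / [17.9 × (0.506 × 8.21 − 0.0900) − 1] = 187.7 / 71.75 = 2.616 mg/L.

S ≈ 2.62 mg/L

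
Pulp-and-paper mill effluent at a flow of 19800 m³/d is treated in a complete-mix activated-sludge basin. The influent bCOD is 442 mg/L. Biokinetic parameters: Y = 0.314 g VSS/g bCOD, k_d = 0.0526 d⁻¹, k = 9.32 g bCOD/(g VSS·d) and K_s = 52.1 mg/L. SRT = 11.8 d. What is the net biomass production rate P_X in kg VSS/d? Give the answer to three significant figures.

From the Monod/SRT balance for a CMAS, S = K_s·(1+k_d θ_c)/[θ_c·(Y k − k_d) − 1] = 52.1 × (1 + 0.0526 × 11.8) / [11.8 × (0.314 × 9.32 − 0.0526) − 1] = 84.44 / 32.91 = 2.566 mg/L.
Y_obs = Y / (1 + k_d θ_c) = 0.314 / (1 + 0.0526 × 11.8) = 0.314 / 1.621 = 0.1937.
Substrate removed = Q·(S₀ − S) = 19800 m³/d × (442 − 2.57) g/m³ = 8.7×10^6 g/d = 8701 kg/d.
Net biomass production P_X = Y_obs × Q·(S₀ − S) = 0.1937 × 8701 = 1686 kg VSS/d.

P_X ≈ 1690 kg VSS/d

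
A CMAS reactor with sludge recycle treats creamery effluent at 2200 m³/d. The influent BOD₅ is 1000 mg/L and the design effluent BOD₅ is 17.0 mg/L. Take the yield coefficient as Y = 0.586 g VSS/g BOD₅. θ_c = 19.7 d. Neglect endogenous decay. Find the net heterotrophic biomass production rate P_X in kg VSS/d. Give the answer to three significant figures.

P_X ≈ 1270 kg VSS/d

Since k_d ≈ 0, Y_obs = Y = 0.586 g VSS/g BOD₅.
Substrate removed = Q·(S₀ − S) = 2200 m³/d × (1000 − 17.0) g/m³ = 2.16×10^6 g/d = 2163 kg/d.
Biomass produced: P_X = Y_obs·Q·ΔS = 0.5860 × 2163 ≈ 1267 kg VSS/d.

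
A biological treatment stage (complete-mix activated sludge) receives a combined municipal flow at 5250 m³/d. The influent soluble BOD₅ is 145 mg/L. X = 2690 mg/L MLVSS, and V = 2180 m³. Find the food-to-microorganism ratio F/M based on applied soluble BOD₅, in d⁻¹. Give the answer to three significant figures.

F/M ≈ 0.130 d⁻¹

F/M = applied load / biomass = Q·S₀/(V·X) = 5250 × 145 / (2180 × 2690) = 0.1298 d⁻¹.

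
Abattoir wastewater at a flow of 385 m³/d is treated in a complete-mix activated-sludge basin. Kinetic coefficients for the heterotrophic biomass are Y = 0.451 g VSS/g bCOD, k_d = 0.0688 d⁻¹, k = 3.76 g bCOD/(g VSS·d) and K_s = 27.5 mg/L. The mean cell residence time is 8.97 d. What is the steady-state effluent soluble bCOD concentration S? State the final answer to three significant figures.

From the Monod/SRT balance for a CMAS, S = K_s·(1+k_d θ_c)/[θ_c·(Y k − k_d) − 1] = 27.5 × (1 + 0.0688 × 8.97) / [8.97 × (0.451 × 3.76 − 0.0688) − 1] = 44.47 / 13.59 = 3.271 mg/L.

S ≈ 3.27 mg/L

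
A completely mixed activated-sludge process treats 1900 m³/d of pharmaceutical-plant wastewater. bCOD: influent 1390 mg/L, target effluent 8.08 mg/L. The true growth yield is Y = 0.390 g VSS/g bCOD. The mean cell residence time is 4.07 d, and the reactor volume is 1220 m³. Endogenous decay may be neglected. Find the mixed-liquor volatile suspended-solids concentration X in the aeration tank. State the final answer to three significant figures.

X ≈ 3420 mg/L

From V·X = Y·Q·(S₀ − S)·θ_c (decay neglected): X = 0.390 × 1900 × (1390 − 8.08) × 4.07 / 1220 = 3416 mg/L.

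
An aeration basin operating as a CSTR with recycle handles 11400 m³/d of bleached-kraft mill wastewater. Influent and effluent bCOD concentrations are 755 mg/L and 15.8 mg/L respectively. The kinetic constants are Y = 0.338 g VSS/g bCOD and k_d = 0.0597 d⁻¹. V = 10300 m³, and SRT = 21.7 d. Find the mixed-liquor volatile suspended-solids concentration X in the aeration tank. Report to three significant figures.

From V·X·(1 + k_d·θ_c) = Y·Q·(S₀ − S)·θ_c: X = 0.338 × 11400 × (755 − 15.8) × 21.7 / [10300 × (1 + 0.0597 × 21.7)] = 2614 mg/L.

X ≈ 2610 mg/L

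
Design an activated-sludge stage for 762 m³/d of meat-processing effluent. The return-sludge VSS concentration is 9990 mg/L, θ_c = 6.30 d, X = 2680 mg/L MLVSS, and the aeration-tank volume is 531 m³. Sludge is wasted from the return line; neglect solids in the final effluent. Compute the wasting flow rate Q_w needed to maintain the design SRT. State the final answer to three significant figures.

Q_w ≈ 22.6 m³/d

Wasting from the return line (neglecting effluent solids): Q_w = V·X / (θ_c·X_r) = 531.0 × 2680 / (6.30 × 9990) = 22.61 m³/d.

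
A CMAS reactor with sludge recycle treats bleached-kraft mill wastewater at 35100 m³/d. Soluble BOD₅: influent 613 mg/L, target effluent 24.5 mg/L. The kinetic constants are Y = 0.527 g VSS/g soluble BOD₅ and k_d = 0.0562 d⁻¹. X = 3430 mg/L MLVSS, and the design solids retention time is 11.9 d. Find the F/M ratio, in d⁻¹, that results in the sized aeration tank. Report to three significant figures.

Steady-state biomass mass balance: V·X·(1 + k_d·θ_c) = Y·Q·(S₀ − S)·θ_c, so V = 0.527 × 35100 × (613 − 24.5) × 11.9 / [3430 × (1 + 0.0562 × 11.9)] = 1.3×10^8 / 5724 = 22632 m³.
Food-to-microorganism ratio F/M = Q S₀ / (V X) = 35100 × 613 / (22632 × 3430) = 0.2772 d⁻¹.

F/M ≈ 0.277 d⁻¹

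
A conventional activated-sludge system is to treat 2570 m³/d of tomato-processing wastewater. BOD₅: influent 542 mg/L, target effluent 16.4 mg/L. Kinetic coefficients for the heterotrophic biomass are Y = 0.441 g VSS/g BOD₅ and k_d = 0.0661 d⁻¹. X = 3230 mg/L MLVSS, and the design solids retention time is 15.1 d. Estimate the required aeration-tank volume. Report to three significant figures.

V ≈ 1390 m³

From the SRT design equation V = Y Q (S₀−S) θ_c / [X (1 + k_d θ_c)] = 0.441 × 2570 × (542 − 16.4) × 15.1 / [3230 × (1 + 0.0661 × 15.1)] = 9×10^6 / 6454 = 1394 m³.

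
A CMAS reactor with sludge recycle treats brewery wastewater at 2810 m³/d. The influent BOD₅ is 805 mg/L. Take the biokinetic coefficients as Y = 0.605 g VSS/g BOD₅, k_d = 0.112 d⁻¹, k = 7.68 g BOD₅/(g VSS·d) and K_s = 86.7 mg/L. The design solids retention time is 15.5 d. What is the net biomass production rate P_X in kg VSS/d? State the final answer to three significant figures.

P_X ≈ 498 kg VSS/d

For a completely mixed reactor with recycle the Lawrence–McCarty relation gives S = K_s·(1 + k_d·θ_c) / [θ_c·(Y·k − k_d) − 1] = 86.7 × (1 + 0.112 × 15.5) / [15.5 × (0.605 × 7.68 − 0.112) − 1] = 237.2 / 69.28 = 3.424 mg/L.
The observed yield is Y_obs = Y/(1 + k_d·θ_c) = 0.605 / (1 + 0.112 × 15.5) = 0.605 / 2.736 = 0.2211 g VSS per g BOD₅ removed.
ΔS = 805 − 3.42 = 801.6 mg/L, so the substrate removal rate is 2810 × 801.6/1000 = 2252 kg BOD₅/d.
P_X = Y_obs · Q(S₀ − S) = 0.2211 × 2252 = 498.1 kg VSS/d.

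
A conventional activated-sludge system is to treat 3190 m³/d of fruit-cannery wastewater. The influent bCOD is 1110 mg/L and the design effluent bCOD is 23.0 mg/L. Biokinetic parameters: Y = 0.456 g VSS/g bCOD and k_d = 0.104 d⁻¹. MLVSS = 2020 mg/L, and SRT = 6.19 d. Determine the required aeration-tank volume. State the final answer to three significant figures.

V ≈ 2950 m³

Steady-state biomass mass balance: V·X·(1 + k_d·θ_c) = Y·Q·(S₀ − S)·θ_c, so V = 0.456 × 3190 × (1110 − 23.0) × 6.19 / [2020 × (1 + 0.104 × 6.19)] = 9.79×10^6 / 3320 = 2948 m³.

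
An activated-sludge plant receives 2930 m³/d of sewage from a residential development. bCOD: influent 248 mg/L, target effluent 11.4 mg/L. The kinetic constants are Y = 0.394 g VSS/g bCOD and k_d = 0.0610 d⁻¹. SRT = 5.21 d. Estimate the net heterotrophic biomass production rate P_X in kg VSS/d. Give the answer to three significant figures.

Observed yield with endogenous decay: Y_obs = Y / (1 + k_d·θ_c) = 0.394 / (1 + 0.0610 × 5.21) = 0.394 / 1.318 = 0.2990 g VSS/g bCOD.
ΔS = 248 − 11.4 = 236.6 mg/L, so the substrate removal rate is 2930 × 236.6/1000 = 693.2 kg bCOD/d.
Biomass produced: P_X = Y_obs·Q·ΔS = 0.2990 × 693.2 ≈ 207.3 kg VSS/d.

P_X ≈ 207 kg VSS/d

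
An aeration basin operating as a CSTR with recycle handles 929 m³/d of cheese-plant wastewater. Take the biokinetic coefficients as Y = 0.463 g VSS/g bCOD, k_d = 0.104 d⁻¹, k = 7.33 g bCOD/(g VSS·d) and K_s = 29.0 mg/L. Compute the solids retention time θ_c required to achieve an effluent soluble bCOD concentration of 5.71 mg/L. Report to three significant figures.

At the target effluent, Y k S/(K_s+S) = 0.463×7.33×5.71/34.71 = 0.5583 d⁻¹.
θ_c = 1/(μ − k_d) = 1/(0.5583 − 0.104) = 1/0.4543 = 2.201 d.

θ_c ≈ 2.20 d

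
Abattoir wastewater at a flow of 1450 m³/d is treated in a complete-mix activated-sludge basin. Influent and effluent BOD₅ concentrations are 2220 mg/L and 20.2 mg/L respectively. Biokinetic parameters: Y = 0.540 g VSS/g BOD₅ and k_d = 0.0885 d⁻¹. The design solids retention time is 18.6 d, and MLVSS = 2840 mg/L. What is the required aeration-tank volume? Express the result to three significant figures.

V ≈ 4260 m³

From the SRT design equation V = Y Q (S₀−S) θ_c / [X (1 + k_d θ_c)] = 0.540 × 1450 × (2220 − 20.2) × 18.6 / [2840 × (1 + 0.0885 × 18.6)] = 3.2×10^7 / 7515 = 4263 m³.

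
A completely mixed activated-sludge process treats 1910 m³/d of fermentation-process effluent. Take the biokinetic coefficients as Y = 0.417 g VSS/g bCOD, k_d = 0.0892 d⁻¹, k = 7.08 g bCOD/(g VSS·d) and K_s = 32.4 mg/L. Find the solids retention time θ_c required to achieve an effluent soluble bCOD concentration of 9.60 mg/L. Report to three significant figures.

θ_c ≈ 1.71 d

Specific growth rate at S = 9.60 mg/L: μ = YkS/(K_s+S) = 0.417·7.08·9.60/(32.4+9.60) = 0.6748 d⁻¹.
Then 1/θ_c = μ − k_d = 0.6748 − 0.0892 = 0.5856 d⁻¹, giving θ_c = 1.708 d.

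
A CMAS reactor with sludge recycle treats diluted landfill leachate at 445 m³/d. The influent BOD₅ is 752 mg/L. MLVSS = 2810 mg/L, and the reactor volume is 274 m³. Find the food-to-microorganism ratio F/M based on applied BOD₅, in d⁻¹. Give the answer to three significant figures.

F/M = Q·S₀ / (V·X) = 445 × 752 / (274.0 × 2810) = 0.4346 g BOD₅·(g VSS·d)⁻¹.

F/M ≈ 0.435 d⁻¹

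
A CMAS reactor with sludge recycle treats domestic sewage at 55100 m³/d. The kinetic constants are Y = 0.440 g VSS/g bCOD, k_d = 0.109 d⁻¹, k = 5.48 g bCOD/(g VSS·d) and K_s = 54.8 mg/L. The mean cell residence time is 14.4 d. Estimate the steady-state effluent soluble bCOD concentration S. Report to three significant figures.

S ≈ 4.38 mg/L

Effluent substrate depends only on kinetics and SRT: S = K_s(1 + k_d θ_c) / [θ_c(Yk − k_d) − 1] = 54.8 × (1 + 0.109 × 14.4) / [14.4 × (0.440 × 5.48 − 0.109) − 1] = 140.8 / 32.15 = 4.380 mg/L.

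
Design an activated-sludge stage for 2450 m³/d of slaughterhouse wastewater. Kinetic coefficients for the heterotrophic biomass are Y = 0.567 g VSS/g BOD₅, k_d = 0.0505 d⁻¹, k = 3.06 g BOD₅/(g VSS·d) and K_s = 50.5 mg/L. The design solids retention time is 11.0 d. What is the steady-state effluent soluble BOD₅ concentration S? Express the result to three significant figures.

From the Monod/SRT balance for a CMAS, S = K_s·(1+k_d θ_c)/[θ_c·(Y k − k_d) − 1] = 50.5 × (1 + 0.0505 × 11.0) / [11.0 × (0.567 × 3.06 − 0.0505) − 1] = 78.55 / 17.53 = 4.481 mg/L.

S ≈ 4.48 mg/L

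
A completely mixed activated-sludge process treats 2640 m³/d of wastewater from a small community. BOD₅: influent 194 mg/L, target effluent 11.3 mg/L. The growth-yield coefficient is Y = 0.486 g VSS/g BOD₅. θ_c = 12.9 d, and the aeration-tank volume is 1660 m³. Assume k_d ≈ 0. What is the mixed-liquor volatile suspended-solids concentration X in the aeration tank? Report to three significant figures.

X = Y·Q·ΔS·θ_c / V = 0.486 × 2640 × (194 − 11.3) × 12.9 / 1660 = 1822 mg/L.

X ≈ 1820 mg/L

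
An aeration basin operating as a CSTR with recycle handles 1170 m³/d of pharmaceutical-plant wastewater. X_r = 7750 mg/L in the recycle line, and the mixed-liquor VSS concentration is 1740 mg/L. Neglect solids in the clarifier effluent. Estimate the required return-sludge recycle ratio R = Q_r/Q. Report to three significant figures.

Mass balance around the secondary clarifier (neglecting effluent solids): R = X / (X_r − X) = 1740 / (7750 − 1740) = 0.2895.

R ≈ 0.290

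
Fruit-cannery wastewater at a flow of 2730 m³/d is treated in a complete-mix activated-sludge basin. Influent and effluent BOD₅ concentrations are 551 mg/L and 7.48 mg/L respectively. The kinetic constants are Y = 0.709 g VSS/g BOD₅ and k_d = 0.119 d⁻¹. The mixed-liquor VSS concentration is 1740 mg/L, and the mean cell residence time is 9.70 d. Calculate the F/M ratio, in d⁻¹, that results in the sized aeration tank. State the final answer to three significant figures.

F/M ≈ 0.318 d⁻¹

From the SRT design equation V = Y Q (S₀−S) θ_c / [X (1 + k_d θ_c)] = 0.709 × 2730 × (551 − 7.48) × 9.70 / [1740 × (1 + 0.119 × 9.70)] = 1.02×10^7 / 3748 = 2722 m³.
F/M = Q·S₀ / (V·X) = 2730 × 551 / (2722 × 1740) = 0.3176 g BOD₅·(g VSS·d)⁻¹.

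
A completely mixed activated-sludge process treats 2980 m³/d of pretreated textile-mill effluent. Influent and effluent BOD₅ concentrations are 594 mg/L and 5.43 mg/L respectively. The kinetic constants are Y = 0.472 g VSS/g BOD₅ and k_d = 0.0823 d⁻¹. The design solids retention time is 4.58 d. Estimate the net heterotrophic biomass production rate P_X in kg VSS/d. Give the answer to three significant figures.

P_X ≈ 601 kg VSS/d

The observed yield is Y_obs = Y/(1 + k_d·θ_c) = 0.472 / (1 + 0.0823 × 4.58) = 0.472 / 1.377 = 0.3428 g VSS per g BOD₅ removed.
ΔS = 594 − 5.43 = 588.6 mg/L, so the substrate removal rate is 2980 × 588.6/1000 = 1754 kg BOD₅/d.
So the net sludge growth is P_X = 0.3428 × 1754 = 601.2 kg VSS/d.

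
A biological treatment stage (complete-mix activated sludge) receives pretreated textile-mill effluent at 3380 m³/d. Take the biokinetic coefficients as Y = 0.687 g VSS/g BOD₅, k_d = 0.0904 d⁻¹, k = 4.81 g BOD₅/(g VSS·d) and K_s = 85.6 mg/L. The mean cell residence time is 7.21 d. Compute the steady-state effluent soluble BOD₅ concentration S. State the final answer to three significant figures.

S ≈ 6.38 mg/L

For a completely mixed reactor with recycle the Lawrence–McCarty relation gives S = K_s·(1 + k_d·θ_c) / [θ_c·(Y·k − k_d) − 1] = 85.6 × (1 + 0.0904 × 7.21) / [7.21 × (0.687 × 4.81 − 0.0904) − 1] = 141.4 / 22.17 = 6.377 mg/L.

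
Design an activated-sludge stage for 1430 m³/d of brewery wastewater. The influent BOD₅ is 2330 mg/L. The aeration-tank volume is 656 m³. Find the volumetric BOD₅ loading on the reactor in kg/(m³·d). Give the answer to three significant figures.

L_v ≈ 5.08 kg BOD₅/(m³·d)

Applied BOD₅ load per unit volume = Q·S₀/V = (1430 × 2330/1000)/656.0 = 5.079 kg BOD₅·m⁻³·d⁻¹.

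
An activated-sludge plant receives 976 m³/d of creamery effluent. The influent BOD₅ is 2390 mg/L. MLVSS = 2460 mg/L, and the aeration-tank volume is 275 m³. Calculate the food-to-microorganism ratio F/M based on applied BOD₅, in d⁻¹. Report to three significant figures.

F/M = applied load / biomass = Q·S₀/(V·X) = 976 × 2390 / (275.0 × 2460) = 3.448 d⁻¹.

F/M ≈ 3.45 d⁻¹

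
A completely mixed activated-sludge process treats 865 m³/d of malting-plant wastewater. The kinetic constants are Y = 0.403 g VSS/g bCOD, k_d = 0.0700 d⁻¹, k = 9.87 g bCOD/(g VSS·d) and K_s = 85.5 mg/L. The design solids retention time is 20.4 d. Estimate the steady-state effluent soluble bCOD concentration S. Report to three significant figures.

S ≈ 2.64 mg/L

For a completely mixed reactor with recycle the Lawrence–McCarty relation gives S = K_s·(1 + k_d·θ_c) / [θ_c·(Y·k − k_d) − 1] = 85.5 × (1 + 0.0700 × 20.4) / [20.4 × (0.403 × 9.87 − 0.0700) − 1] = 207.6 / 78.72 = 2.637 mg/L.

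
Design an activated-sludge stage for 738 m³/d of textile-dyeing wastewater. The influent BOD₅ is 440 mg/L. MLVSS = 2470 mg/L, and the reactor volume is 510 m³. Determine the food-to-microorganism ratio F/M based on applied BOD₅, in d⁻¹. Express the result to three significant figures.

F/M ≈ 0.258 d⁻¹

Food-to-microorganism ratio F/M = Q S₀ / (V X) = 738 × 440 / (510.0 × 2470) = 0.2578 d⁻¹.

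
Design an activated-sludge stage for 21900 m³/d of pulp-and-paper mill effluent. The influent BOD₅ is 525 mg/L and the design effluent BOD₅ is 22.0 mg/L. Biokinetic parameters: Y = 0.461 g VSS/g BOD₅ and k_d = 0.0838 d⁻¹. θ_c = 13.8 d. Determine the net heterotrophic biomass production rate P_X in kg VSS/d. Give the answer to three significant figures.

Correct the yield for decay: Y_obs = Y/(1 + k_d θ_c) = 0.461 / (1 + 0.0838 × 13.8) = 0.461 / 2.156 = 0.2138.
Substrate removed = Q·(S₀ − S) = 21900 m³/d × (525 − 22.0) g/m³ = 1.1×10^7 g/d = 11016 kg/d.
Biomass produced: P_X = Y_obs·Q·ΔS = 0.2138 × 11016 ≈ 2355 kg VSS/d.

P_X ≈ 2350 kg VSS/d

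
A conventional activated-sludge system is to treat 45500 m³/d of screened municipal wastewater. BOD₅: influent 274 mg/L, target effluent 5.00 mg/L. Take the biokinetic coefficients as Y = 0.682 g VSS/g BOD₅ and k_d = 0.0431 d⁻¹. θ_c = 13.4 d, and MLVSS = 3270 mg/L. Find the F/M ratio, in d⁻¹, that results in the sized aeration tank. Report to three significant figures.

F/M ≈ 0.176 d⁻¹

Steady-state biomass mass balance: V·X·(1 + k_d·θ_c) = Y·Q·(S₀ − S)·θ_c, so V = 0.682 × 45500 × (274 − 5.00) × 13.4 / [3270 × (1 + 0.0431 × 13.4)] = 1.12×10^8 / 5159 = 21683 m³.
Food-to-microorganism ratio F/M = Q S₀ / (V X) = 45500 × 274 / (21683 × 3270) = 0.1758 d⁻¹.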